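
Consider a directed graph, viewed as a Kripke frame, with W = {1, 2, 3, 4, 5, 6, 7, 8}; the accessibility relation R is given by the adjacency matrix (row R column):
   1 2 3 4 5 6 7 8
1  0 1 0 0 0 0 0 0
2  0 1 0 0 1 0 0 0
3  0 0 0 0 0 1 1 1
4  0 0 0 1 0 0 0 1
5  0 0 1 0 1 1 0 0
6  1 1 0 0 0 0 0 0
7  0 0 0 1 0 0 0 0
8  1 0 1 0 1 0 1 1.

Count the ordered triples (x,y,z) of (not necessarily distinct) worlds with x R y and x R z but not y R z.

32

Enumerating: (2,5,2), (3,6,6), (3,6,7), (3,6,8), (3,7,6), (3,7,7), (3,7,8), (3,8,6), (4,8,4), (5,3,3), (5,3,5), (5,6,3), … and 20 more.
Total: 32.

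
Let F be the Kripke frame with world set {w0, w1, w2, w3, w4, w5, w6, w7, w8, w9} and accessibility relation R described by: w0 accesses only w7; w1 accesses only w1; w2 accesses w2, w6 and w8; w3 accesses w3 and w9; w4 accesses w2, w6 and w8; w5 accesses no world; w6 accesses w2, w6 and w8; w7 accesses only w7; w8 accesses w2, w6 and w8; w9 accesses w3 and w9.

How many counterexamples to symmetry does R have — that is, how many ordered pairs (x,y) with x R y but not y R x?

Enumerating: (w0,w7), (w4,w2), (w4,w6), (w4,w8).

4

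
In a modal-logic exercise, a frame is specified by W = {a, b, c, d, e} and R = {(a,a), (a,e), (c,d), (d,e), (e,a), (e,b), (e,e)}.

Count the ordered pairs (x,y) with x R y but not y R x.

3

Enumerating: (c,d), (d,e), (e,b).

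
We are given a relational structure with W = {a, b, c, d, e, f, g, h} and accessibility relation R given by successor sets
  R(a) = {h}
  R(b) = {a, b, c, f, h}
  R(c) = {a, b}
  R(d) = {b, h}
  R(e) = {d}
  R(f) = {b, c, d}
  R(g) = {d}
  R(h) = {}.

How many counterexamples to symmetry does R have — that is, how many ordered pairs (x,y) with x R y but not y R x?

Enumerating: (a,h), (b,a), (b,h), (c,a), (d,b), (d,h), (e,d), (f,c), (f,d), (g,d).

10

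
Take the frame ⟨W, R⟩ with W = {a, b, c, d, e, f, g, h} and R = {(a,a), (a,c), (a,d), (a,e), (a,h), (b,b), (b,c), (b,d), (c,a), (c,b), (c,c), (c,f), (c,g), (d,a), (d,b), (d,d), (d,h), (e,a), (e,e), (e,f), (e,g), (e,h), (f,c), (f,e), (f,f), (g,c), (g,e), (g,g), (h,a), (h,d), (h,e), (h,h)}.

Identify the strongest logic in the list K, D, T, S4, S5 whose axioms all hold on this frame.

Serial (axiom D): yes — every world has a successor (e.g. a R a).
Reflexive (axiom T): yes — every world is R-related to itself.
Transitive (axiom 4): no — a R c and c R b, but not a R b.
Euclidean (axiom 5): no — a R c and a R d, but not c R d.
So F validates K, D, T; S4 would additionally require R to be transitive. The strongest is T.

T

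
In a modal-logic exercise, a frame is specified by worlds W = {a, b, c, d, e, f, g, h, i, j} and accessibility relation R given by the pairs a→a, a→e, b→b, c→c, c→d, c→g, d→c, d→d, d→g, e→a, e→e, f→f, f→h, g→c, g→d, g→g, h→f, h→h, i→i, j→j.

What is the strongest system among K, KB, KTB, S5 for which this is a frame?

S5

Symmetric (axiom B): yes — every pair in R has its reverse in R.
Reflexive (axiom T): yes — every world is R-related to itself.
Euclidean (axiom 5): yes — any two successors of a common world are R-related.
So F validates K, KB, KTB, S5. The strongest is S5.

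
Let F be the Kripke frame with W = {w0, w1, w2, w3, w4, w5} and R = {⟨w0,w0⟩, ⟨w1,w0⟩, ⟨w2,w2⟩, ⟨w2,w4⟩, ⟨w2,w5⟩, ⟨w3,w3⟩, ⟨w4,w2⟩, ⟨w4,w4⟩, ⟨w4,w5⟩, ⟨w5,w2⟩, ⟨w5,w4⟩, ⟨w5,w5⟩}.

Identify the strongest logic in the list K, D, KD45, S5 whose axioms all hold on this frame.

Serial (axiom D): yes — every world has a successor (e.g. w0 R w0).
Euclidean (axiom 5): yes — any two successors of a common world are R-related.
Transitive (axiom 4): yes — every two-step R-path is closed by a direct edge.
Reflexive (axiom T): no — w1 is not related to itself.
So F validates K, D, KD45; S5 would additionally require R to be reflexive. The strongest is KD45.

KD45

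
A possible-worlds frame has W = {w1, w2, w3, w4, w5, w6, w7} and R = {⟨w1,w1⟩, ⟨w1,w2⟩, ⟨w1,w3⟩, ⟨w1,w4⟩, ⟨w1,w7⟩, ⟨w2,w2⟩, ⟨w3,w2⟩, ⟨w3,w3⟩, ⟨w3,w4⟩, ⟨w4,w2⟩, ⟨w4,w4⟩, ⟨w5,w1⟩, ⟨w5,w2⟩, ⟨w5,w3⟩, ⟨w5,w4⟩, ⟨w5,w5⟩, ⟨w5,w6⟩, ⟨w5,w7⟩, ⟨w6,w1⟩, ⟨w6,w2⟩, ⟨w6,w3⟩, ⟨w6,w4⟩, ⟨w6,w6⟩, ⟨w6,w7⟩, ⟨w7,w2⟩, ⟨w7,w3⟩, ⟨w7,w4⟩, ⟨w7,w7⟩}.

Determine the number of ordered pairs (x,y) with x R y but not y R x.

21

Enumerating: (w1,w2), (w1,w3), (w1,w4), (w1,w7), (w3,w2), (w3,w4), (w4,w2), (w5,w1), (w5,w2), (w5,w3), (w5,w4), (w5,w6), … and 9 more.
Total: 21.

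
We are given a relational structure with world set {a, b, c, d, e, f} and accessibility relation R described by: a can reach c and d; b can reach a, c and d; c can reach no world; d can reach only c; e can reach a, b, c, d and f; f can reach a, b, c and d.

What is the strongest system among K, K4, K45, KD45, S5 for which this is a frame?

K4

Transitive (axiom 4): yes — every two-step R-path is closed by a direct edge.
Euclidean (axiom 5): no — a R c and a R d, but not c R d.
Serial (axiom D): no — c has no R-successor.
Reflexive (axiom T): no — a is not related to itself.
So F validates K, K4; K45 would additionally require R to be Euclidean. The strongest is K4.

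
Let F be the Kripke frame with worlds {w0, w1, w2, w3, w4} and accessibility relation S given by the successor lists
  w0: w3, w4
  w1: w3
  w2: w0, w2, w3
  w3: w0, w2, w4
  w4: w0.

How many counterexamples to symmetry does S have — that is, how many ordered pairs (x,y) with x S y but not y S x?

Enumerating: (w1,w3), (w2,w0), (w3,w4).

3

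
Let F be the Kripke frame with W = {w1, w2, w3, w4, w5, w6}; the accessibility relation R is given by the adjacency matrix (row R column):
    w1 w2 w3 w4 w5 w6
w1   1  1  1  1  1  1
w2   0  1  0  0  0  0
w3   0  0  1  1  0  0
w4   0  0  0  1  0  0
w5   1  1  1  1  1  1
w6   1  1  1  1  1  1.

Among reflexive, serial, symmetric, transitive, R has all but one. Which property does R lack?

symmetric

Reflexive: yes — every world is R-related to itself.
Serial: yes — every world has a successor (e.g. w1 R w1).
Symmetric: no — w1 R w2 but not w2 R w1.
Transitive: yes — every two-step R-path is closed by a direct edge.
Only symmetric fails.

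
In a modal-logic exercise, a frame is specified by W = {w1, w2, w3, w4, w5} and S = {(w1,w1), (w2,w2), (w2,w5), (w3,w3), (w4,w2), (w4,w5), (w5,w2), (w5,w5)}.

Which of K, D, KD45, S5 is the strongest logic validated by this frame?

KD45

Serial (axiom D): yes — every world has a successor (e.g. w1 S w1).
Euclidean (axiom 5): yes — any two successors of a common world are S-related.
Transitive (axiom 4): yes — every two-step S-path is closed by a direct edge.
Reflexive (axiom T): no — w4 is not related to itself.
So F validates K, D, KD45; S5 would additionally require S to be reflexive. The strongest is KD45.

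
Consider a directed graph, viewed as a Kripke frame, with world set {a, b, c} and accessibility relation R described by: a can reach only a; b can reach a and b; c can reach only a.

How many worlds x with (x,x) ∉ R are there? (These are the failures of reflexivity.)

1

Enumerating: c.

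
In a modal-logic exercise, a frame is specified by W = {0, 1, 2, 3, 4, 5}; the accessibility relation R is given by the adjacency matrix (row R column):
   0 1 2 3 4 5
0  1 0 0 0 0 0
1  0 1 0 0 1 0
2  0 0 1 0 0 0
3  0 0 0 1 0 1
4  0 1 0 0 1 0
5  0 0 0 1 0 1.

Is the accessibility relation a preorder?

Reflexive: yes — every world is R-related to itself.
Transitive: yes — every two-step R-path is closed by a direct edge.
So R is a preorder.

Yes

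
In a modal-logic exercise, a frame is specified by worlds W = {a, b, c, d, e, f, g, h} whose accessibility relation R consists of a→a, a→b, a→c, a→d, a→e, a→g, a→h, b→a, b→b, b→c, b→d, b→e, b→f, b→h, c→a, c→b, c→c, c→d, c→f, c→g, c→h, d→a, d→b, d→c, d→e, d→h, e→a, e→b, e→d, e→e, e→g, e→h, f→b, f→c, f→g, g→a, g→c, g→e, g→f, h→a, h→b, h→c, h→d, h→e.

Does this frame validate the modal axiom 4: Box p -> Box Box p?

By correspondence theory, 4 is valid on a frame iff R is transitive.
Transitive: no — a R b and b R f, but not a R f.

No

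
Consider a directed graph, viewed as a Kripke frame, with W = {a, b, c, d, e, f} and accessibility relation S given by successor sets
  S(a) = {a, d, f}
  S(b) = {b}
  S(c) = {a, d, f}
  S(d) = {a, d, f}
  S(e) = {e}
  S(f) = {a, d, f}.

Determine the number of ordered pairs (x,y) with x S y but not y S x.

3

Enumerating: (c,a), (c,d), (c,f).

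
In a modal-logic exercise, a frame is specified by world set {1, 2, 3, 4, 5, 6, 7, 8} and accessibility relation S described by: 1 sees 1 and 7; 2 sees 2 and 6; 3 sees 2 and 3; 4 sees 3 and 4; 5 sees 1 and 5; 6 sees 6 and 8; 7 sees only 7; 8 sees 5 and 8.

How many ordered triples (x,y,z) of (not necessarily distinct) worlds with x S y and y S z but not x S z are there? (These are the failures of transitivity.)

Enumerating: (2,6,8), (3,2,6), (4,3,2), (5,1,7), (6,8,5), (8,5,1).

6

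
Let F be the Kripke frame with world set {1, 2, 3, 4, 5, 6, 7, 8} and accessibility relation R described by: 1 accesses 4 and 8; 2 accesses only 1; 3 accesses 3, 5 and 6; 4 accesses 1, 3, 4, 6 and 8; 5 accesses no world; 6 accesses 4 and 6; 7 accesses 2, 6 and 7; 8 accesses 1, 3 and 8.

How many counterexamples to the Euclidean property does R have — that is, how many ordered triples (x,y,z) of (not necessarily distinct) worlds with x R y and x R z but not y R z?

27

Enumerating: (1,8,4), (2,1,1), (3,5,3), (3,5,5), (3,5,6), (3,6,3), (3,6,5), (4,1,1), (4,1,3), (4,1,6), (4,3,1), (4,3,4), … and 15 more.
Total: 27.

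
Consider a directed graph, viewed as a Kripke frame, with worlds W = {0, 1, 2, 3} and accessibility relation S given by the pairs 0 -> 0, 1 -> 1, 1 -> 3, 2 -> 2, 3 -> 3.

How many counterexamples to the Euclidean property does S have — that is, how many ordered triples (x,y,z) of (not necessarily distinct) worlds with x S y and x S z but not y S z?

Enumerating: (1,3,1).

1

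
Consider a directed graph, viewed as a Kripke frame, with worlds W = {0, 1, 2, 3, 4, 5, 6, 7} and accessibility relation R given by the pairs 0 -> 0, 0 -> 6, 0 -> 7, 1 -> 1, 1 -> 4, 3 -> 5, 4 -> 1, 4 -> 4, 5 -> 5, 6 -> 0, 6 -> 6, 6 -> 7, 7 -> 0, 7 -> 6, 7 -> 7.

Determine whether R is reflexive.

Reflexive: no — 2 is not related to itself.

No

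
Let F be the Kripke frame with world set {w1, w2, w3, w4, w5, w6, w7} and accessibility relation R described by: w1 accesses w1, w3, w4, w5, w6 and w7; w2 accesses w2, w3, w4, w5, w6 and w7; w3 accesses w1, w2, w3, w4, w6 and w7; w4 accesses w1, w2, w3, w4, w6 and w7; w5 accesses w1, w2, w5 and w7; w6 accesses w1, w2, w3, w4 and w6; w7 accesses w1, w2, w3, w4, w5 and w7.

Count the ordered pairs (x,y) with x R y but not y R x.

R is symmetric; there are no such tuples.

0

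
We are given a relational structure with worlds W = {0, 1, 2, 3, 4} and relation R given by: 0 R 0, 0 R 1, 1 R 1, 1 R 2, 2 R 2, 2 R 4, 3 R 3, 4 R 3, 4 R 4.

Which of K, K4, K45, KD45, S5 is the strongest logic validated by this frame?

K

Transitive (axiom 4): no — 0 R 1 and 1 R 2, but not 0 R 2.
Euclidean (axiom 5): no — 0 R 1 and 0 R 0, but not 1 R 0.
Serial (axiom D): yes — every world has a successor (e.g. 0 R 0).
Reflexive (axiom T): yes — every world is R-related to itself.
So F validates K; K4 would additionally require R to be transitive. The strongest is K.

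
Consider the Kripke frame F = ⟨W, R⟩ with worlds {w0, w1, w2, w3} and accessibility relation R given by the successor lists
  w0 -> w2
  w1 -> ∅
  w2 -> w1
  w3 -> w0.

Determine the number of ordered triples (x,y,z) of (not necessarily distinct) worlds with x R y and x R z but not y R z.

3

Enumerating: (w0,w2,w2), (w2,w1,w1), (w3,w0,w0).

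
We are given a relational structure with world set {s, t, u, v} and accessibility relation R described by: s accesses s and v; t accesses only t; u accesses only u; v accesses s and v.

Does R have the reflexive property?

Yes

Reflexive: yes — every world is R-related to itself.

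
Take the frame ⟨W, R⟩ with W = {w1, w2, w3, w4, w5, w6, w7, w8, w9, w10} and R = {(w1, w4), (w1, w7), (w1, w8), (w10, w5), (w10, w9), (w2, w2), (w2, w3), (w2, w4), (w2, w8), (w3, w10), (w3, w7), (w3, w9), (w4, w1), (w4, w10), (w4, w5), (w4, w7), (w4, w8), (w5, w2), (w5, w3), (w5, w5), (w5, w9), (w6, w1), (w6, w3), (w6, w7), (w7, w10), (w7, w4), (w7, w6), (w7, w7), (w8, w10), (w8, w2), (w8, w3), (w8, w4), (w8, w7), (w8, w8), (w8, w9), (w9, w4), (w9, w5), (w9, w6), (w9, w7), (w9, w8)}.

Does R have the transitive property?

Transitive: no — w1 R w4 and w4 R w10, but not w1 R w10.

No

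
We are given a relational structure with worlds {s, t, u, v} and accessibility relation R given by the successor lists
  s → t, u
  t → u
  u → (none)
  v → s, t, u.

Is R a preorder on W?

Reflexive: no — s is not related to itself.
Transitive: yes — every two-step R-path is closed by a direct edge.
So R is not a preorder.

No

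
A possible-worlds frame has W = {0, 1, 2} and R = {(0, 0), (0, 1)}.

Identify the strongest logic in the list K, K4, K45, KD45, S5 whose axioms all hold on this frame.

Transitive (axiom 4): yes — every two-step R-path is closed by a direct edge.
Euclidean (axiom 5): no — 0 R 1 and 0 R 0, but not 1 R 0.
Serial (axiom D): no — 1 has no R-successor.
Reflexive (axiom T): no — 1 is not related to itself.
So F validates K, K4; K45 would additionally require R to be Euclidean. The strongest is K4.

K4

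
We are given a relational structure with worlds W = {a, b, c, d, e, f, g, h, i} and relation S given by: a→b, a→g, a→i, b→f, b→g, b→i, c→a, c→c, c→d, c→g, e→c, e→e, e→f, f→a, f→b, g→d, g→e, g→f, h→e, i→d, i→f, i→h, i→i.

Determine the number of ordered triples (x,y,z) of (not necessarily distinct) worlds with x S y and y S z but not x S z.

35

Enumerating: (a,b,f), (a,g,d), (a,g,e), (a,g,f), (a,i,d), (a,i,f), (a,i,h), (b,f,a), (b,f,b), (b,g,d), (b,g,e), (b,i,d), … and 23 more.
Total: 35.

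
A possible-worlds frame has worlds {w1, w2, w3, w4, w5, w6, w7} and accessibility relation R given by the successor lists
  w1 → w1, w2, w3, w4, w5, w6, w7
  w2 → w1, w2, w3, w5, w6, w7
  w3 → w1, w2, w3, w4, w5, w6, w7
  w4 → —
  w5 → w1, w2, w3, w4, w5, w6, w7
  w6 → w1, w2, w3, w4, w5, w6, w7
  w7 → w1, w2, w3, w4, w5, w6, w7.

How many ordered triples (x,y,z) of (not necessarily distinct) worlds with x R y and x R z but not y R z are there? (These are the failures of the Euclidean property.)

40

Enumerating: (w1,w2,w4), (w1,w4,w1), (w1,w4,w2), (w1,w4,w3), (w1,w4,w4), (w1,w4,w5), (w1,w4,w6), (w1,w4,w7), (w3,w2,w4), (w3,w4,w1), (w3,w4,w2), (w3,w4,w3), … and 28 more.
Total: 40.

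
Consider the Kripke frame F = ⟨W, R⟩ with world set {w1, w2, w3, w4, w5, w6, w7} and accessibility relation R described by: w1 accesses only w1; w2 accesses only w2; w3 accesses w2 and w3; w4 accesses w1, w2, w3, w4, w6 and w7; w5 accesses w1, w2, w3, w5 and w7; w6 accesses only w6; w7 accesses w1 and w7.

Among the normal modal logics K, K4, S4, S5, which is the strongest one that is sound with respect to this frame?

Transitive (axiom 4): yes — every two-step R-path is closed by a direct edge.
Reflexive (axiom T): yes — every world is R-related to itself.
Euclidean (axiom 5): no — w4 R w1 and w4 R w2, but not w1 R w2.
So F validates K, K4, S4; S5 would additionally require R to be Euclidean. The strongest is S4.

S4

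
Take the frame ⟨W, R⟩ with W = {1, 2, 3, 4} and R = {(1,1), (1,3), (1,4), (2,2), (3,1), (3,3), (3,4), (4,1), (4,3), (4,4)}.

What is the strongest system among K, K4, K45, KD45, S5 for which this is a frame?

Transitive (axiom 4): yes — every two-step R-path is closed by a direct edge.
Euclidean (axiom 5): yes — any two successors of a common world are R-related.
Serial (axiom D): yes — every world has a successor (e.g. 1 R 1).
Reflexive (axiom T): yes — every world is R-related to itself.
So F validates K, K4, K45, KD45, S5. The strongest is S5.

S5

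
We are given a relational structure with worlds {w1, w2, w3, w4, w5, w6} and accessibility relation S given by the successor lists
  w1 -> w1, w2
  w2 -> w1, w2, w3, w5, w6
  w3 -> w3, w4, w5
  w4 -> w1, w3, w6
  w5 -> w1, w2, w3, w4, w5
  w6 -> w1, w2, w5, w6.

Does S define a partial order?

No

Reflexive: no — w4 is not related to itself.
Transitive: no — w1 S w2 and w2 S w3, but not w1 S w3.
Antisymmetric: no — w1 S w2 and w2 S w1 with w1 ≠ w2.
So S is not a partial order.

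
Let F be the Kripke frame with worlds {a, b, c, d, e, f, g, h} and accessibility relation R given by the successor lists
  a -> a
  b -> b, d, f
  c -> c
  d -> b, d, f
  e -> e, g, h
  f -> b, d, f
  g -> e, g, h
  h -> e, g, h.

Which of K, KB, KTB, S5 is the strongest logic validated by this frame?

Symmetric (axiom B): yes — every pair in R has its reverse in R.
Reflexive (axiom T): yes — every world is R-related to itself.
Euclidean (axiom 5): yes — any two successors of a common world are R-related.
So F validates K, KB, KTB, S5. The strongest is S5.

S5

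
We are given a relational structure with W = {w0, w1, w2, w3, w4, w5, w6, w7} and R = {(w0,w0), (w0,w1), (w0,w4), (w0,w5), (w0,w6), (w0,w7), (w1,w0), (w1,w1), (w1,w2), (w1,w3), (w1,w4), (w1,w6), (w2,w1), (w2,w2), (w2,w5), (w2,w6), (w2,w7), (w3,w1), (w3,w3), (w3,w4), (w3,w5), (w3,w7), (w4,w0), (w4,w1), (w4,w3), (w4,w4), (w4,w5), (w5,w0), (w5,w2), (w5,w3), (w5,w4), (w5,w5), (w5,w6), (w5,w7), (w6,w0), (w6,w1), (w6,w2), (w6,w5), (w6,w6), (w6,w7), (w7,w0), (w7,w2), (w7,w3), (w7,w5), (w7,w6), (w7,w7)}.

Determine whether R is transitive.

Transitive: no — w0 R w1 and w1 R w2, but not w0 R w2.

No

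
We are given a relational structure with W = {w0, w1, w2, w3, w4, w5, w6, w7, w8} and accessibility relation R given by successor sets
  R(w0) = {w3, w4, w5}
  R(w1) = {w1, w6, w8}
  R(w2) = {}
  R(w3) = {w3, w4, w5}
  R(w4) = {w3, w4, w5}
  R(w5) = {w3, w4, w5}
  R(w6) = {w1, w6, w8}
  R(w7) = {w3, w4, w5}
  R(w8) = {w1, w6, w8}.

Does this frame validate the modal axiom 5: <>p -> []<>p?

By correspondence theory, 5 is valid on a frame iff R is Euclidean.
Euclidean: yes — any two successors of a common world are R-related.

Yes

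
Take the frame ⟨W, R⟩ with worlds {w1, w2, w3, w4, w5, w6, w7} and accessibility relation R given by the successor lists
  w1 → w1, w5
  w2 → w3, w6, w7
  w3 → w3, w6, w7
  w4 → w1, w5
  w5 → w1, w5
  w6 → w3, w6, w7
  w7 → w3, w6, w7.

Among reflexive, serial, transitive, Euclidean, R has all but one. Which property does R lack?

reflexive

Reflexive: no — w2 is not related to itself.
Serial: yes — every world has a successor (e.g. w1 R w1).
Transitive: yes — every two-step R-path is closed by a direct edge.
Euclidean: yes — any two successors of a common world are R-related.
Only reflexive fails.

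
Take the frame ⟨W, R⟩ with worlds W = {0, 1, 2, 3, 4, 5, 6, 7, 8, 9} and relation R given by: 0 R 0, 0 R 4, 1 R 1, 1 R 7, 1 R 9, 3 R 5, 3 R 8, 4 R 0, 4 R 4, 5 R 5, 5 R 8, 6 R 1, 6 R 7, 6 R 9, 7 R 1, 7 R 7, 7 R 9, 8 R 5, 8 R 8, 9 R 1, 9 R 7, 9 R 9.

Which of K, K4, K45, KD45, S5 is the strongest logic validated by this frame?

K45

Transitive (axiom 4): yes — every two-step R-path is closed by a direct edge.
Euclidean (axiom 5): yes — any two successors of a common world are R-related.
Serial (axiom D): no — 2 has no R-successor.
Reflexive (axiom T): no — 2 is not related to itself.
So F validates K, K4, K45; KD45 would additionally require R to be serial. The strongest is K45.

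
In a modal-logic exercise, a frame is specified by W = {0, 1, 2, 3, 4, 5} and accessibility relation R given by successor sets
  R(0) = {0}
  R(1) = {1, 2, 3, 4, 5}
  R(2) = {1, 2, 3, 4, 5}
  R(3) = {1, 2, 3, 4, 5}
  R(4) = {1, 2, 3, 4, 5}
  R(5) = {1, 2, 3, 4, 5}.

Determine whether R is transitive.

Yes

Transitive: yes — every two-step R-path is closed by a direct edge.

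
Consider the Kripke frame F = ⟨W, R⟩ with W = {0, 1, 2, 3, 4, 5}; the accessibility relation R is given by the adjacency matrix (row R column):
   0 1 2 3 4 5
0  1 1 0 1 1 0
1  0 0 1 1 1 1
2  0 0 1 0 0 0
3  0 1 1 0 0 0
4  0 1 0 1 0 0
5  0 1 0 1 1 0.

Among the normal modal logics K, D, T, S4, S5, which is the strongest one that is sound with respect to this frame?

Serial (axiom D): yes — every world has a successor (e.g. 0 R 0).
Reflexive (axiom T): no — 1 is not related to itself.
Transitive (axiom 4): no — 0 R 1 and 1 R 2, but not 0 R 2.
Euclidean (axiom 5): no — 0 R 3 and 0 R 4, but not 3 R 4.
So F validates K, D; T would additionally require R to be reflexive. The strongest is D.

D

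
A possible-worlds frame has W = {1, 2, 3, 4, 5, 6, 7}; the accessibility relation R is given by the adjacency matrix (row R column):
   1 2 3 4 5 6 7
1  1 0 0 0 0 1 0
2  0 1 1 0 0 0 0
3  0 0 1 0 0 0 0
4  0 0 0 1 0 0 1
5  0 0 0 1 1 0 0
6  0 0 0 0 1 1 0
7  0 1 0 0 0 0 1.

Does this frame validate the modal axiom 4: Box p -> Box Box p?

No

Axiom 4 corresponds to the accessibility relation being transitive.
Transitive: no — 1 R 6 and 6 R 5, but not 1 R 5.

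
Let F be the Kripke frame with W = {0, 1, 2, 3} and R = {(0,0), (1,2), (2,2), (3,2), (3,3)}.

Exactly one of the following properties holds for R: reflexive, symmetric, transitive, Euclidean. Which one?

Reflexive: no — 1 is not related to itself.
Symmetric: no — 1 R 2 but not 2 R 1.
Transitive: yes — every two-step R-path is closed by a direct edge.
Euclidean: no — 3 R 2 and 3 R 3, but not 2 R 3.
Only transitive holds.

transitive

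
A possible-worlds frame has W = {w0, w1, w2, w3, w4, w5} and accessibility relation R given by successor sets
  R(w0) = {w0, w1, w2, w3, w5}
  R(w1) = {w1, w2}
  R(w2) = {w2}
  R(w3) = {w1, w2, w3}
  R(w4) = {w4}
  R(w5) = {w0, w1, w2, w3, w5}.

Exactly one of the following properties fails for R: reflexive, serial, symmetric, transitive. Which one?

symmetric

Reflexive: yes — every world is R-related to itself.
Serial: yes — every world has a successor (e.g. w0 R w0).
Symmetric: no — w0 R w1 but not w1 R w0.
Transitive: yes — every two-step R-path is closed by a direct edge.
Only symmetric fails.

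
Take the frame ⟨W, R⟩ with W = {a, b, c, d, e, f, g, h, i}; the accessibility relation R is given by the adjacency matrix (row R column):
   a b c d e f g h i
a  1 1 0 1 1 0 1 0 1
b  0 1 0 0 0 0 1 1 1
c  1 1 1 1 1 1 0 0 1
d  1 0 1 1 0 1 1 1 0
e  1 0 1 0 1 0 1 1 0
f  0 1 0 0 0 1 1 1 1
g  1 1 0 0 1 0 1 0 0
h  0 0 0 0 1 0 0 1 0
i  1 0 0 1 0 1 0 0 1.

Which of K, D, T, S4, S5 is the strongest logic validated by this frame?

Serial (axiom D): yes — every world has a successor (e.g. a R a).
Reflexive (axiom T): yes — every world is R-related to itself.
Transitive (axiom 4): no — a R b and b R h, but not a R h.
Euclidean (axiom 5): no — a R b and a R d, but not b R d.
So F validates K, D, T; S4 would additionally require R to be transitive. The strongest is T.

T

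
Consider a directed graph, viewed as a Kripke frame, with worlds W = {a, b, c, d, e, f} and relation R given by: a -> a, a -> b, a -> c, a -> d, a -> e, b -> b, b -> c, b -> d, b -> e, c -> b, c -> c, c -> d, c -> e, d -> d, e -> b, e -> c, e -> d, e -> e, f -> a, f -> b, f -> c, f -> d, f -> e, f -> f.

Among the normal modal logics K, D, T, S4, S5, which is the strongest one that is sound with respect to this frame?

Serial (axiom D): yes — every world has a successor (e.g. a R a).
Reflexive (axiom T): yes — every world is R-related to itself.
Transitive (axiom 4): yes — every two-step R-path is closed by a direct edge.
Euclidean (axiom 5): no — a R d and a R b, but not d R b.
So F validates K, D, T, S4; S5 would additionally require R to be Euclidean. The strongest is S4.

S4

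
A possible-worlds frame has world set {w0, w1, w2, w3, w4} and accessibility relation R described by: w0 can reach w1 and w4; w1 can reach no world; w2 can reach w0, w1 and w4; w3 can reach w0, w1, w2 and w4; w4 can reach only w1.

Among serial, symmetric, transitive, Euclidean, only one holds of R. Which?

Serial: no — w1 has no R-successor.
Symmetric: no — w0 R w1 but not w1 R w0.
Transitive: yes — every two-step R-path is closed by a direct edge.
Euclidean: no — w0 R w1 and w0 R w4, but not w1 R w4.
Only transitive holds.

transitive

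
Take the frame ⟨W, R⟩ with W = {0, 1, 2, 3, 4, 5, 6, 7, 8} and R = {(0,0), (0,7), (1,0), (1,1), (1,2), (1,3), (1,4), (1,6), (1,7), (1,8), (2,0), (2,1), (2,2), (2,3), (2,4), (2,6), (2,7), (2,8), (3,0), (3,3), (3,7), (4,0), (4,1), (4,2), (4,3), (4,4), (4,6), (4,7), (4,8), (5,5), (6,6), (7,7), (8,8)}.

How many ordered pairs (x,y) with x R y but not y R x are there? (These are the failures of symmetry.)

18

Enumerating: (0,7), (1,0), (1,3), (1,6), (1,7), (1,8), (2,0), (2,3), (2,6), (2,7), (2,8), (3,0), (3,7), (4,0), (4,3), (4,6), (4,7), (4,8).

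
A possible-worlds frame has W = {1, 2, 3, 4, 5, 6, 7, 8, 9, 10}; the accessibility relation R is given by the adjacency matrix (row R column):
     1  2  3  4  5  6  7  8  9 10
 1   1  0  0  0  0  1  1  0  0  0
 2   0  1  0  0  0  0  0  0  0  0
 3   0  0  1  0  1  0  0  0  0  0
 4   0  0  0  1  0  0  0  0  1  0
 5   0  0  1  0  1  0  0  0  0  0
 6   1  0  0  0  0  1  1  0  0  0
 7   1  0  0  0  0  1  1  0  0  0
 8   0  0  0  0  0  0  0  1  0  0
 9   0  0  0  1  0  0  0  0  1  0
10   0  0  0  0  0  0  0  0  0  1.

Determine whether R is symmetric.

Yes

Symmetric: yes — every pair in R has its reverse in R.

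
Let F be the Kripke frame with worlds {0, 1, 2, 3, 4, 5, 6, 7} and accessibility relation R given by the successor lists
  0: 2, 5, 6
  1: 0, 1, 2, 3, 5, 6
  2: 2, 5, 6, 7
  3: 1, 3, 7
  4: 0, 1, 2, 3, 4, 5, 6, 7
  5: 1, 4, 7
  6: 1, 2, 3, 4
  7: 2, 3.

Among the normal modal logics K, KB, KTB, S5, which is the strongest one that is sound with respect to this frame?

Symmetric (axiom B): no — 0 R 2 but not 2 R 0.
Reflexive (axiom T): no — 0 is not related to itself.
Euclidean (axiom 5): no — 0 R 5 and 0 R 2, but not 5 R 2.
So F validates K; KB would additionally require R to be symmetric. The strongest is K.

K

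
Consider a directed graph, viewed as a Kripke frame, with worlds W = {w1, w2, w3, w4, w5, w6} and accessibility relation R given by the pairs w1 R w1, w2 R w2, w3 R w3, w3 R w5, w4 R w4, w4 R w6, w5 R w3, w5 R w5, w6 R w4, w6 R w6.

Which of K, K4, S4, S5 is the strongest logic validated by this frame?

S5

Transitive (axiom 4): yes — every two-step R-path is closed by a direct edge.
Reflexive (axiom T): yes — every world is R-related to itself.
Euclidean (axiom 5): yes — any two successors of a common world are R-related.
So F validates K, K4, S4, S5. The strongest is S5.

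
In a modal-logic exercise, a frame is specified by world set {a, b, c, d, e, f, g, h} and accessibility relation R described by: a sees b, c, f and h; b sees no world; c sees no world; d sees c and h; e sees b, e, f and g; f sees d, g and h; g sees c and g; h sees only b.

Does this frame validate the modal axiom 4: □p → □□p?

No

By correspondence theory, 4 is valid on a frame iff R is transitive.
Transitive: no — a R f and f R d, but not a R d.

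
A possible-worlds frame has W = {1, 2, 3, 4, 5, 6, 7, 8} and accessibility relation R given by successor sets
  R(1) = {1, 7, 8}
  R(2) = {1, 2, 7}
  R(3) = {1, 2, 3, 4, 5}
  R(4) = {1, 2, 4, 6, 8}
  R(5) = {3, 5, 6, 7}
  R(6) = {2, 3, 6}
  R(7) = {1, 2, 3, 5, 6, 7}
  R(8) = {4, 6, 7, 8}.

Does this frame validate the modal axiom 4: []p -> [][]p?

No

Axiom 4 corresponds to the accessibility relation being transitive.
Transitive: no — 1 R 7 and 7 R 2, but not 1 R 2.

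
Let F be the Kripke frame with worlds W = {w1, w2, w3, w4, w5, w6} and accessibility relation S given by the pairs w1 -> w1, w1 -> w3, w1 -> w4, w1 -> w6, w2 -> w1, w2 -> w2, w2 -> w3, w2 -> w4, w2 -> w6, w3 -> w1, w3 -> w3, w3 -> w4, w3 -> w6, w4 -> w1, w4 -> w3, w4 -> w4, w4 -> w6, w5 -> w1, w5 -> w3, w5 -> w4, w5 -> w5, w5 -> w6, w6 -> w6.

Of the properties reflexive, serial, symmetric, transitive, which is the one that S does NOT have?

Reflexive: yes — every world is S-related to itself.
Serial: yes — every world has a successor (e.g. w1 S w1).
Symmetric: no — w1 S w6 but not w6 S w1.
Transitive: yes — every two-step S-path is closed by a direct edge.
Only symmetric fails.

symmetric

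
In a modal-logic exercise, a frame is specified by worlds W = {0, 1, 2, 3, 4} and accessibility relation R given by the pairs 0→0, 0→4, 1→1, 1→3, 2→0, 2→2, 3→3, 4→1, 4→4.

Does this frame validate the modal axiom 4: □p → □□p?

No

By correspondence theory, 4 is valid on a frame iff R is transitive.
Transitive: no — 0 R 4 and 4 R 1, but not 0 R 1.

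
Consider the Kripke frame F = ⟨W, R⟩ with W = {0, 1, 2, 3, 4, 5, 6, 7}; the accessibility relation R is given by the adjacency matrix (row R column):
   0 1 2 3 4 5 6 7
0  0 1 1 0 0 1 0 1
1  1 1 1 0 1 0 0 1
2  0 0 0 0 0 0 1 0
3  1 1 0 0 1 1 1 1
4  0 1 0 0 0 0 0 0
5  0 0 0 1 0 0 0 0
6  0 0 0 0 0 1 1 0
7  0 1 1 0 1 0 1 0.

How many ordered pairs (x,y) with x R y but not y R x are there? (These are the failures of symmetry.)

14

Enumerating: (0,2), (0,5), (0,7), (1,2), (2,6), (3,0), (3,1), (3,4), (3,6), (3,7), (6,5), (7,2), (7,4), (7,6).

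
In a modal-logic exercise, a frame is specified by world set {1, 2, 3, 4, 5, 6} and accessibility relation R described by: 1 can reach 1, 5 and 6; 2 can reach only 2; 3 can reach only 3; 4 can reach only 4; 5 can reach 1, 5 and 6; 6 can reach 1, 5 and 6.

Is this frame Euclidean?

Euclidean: yes — any two successors of a common world are R-related.

Yes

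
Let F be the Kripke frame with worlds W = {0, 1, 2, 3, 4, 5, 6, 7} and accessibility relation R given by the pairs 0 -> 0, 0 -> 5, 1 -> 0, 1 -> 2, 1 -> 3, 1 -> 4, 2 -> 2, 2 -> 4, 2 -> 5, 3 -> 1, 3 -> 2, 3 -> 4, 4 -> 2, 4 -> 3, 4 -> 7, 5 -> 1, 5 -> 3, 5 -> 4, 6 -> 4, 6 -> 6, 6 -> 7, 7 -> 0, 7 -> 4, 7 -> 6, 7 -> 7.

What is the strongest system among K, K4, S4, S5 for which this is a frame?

K

Transitive (axiom 4): no — 0 R 5 and 5 R 1, but not 0 R 1.
Reflexive (axiom T): no — 1 is not related to itself.
Euclidean (axiom 5): no — 1 R 0 and 1 R 2, but not 0 R 2.
So F validates K; K4 would additionally require R to be transitive. The strongest is K.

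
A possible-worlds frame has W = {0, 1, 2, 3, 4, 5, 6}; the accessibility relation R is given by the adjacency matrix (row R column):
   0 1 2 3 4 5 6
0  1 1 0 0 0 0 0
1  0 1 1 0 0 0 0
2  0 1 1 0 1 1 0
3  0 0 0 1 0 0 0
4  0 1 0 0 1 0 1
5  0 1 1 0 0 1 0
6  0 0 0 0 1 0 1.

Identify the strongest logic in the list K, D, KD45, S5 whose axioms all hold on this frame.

D

Serial (axiom D): yes — every world has a successor (e.g. 0 R 0).
Euclidean (axiom 5): no — 2 R 1 and 2 R 4, but not 1 R 4.
Transitive (axiom 4): no — 0 R 1 and 1 R 2, but not 0 R 2.
Reflexive (axiom T): yes — every world is R-related to itself.
So F validates K, D; KD45 would additionally require R to be Euclidean and transitive. The strongest is D.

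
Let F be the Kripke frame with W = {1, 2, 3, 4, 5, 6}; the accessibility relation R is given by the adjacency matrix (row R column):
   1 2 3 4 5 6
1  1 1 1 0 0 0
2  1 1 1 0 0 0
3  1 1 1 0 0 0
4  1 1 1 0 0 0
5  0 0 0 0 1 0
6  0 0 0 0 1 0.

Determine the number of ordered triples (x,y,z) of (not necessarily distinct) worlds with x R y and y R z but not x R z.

R is transitive; there are no such tuples.

0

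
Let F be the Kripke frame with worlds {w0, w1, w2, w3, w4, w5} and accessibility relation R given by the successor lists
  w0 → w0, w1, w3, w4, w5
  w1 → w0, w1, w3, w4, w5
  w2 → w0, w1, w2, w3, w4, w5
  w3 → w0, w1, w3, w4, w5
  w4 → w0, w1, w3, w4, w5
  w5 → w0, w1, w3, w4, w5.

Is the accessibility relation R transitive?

Transitive: yes — every two-step R-path is closed by a direct edge.

Yes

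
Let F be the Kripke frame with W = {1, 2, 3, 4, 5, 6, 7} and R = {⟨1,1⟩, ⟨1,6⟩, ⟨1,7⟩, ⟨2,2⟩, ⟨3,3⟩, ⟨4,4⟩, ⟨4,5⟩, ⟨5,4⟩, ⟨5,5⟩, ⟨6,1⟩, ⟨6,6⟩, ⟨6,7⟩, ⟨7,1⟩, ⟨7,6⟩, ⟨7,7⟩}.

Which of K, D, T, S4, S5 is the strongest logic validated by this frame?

S5

Serial (axiom D): yes — every world has a successor (e.g. 1 R 1).
Reflexive (axiom T): yes — every world is R-related to itself.
Transitive (axiom 4): yes — every two-step R-path is closed by a direct edge.
Euclidean (axiom 5): yes — any two successors of a common world are R-related.
So F validates K, D, T, S4, S5. The strongest is S5.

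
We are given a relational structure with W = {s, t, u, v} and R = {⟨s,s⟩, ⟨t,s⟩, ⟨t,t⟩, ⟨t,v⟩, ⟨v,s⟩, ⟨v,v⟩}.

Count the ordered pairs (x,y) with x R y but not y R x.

Enumerating: (t,s), (t,v), (v,s).

3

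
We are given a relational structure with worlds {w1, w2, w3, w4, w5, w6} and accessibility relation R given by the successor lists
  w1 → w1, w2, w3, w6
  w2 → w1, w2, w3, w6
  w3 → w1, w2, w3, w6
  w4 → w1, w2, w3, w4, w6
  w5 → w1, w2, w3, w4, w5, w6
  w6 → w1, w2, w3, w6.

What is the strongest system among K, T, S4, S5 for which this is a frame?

S4

Reflexive (axiom T): yes — every world is R-related to itself.
Transitive (axiom 4): yes — every two-step R-path is closed by a direct edge.
Euclidean (axiom 5): no — w5 R w1 and w5 R w4, but not w1 R w4.
So F validates K, T, S4; S5 would additionally require R to be Euclidean. The strongest is S4.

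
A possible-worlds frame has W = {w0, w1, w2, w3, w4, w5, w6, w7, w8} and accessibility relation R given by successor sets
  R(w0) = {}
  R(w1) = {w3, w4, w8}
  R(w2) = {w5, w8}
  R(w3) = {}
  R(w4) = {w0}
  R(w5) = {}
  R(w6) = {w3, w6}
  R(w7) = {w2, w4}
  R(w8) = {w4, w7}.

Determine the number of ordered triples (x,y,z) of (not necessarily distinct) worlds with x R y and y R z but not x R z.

Enumerating: (w1,w4,w0), (w1,w8,w7), (w2,w8,w4), (w2,w8,w7), (w7,w2,w5), (w7,w2,w8), (w7,w4,w0), (w8,w4,w0), (w8,w7,w2).

9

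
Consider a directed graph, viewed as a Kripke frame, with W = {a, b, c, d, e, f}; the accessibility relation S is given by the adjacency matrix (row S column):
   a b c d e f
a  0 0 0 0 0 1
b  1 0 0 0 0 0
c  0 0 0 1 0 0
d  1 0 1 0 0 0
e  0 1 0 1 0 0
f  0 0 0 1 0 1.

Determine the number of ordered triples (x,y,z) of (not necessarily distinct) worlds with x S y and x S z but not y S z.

12

Enumerating: (b,a,a), (c,d,d), (d,a,a), (d,a,c), (d,c,a), (d,c,c), (e,b,b), (e,b,d), (e,d,b), (e,d,d), (f,d,d), (f,d,f).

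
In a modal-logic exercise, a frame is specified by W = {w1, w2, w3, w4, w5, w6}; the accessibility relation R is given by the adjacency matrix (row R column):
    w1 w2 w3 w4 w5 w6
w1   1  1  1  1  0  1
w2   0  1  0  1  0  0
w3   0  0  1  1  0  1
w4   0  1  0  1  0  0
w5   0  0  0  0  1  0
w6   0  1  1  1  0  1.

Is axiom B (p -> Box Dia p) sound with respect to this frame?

No

By correspondence theory, B is valid on a frame iff R is symmetric.
Symmetric: no — w1 R w2 but not w2 R w1.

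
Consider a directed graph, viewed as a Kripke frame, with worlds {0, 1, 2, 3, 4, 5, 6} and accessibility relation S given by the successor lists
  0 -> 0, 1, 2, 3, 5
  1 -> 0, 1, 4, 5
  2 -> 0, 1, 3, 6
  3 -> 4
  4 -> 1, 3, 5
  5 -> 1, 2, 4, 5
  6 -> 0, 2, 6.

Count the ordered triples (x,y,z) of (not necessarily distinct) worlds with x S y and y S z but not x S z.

32

Enumerating: (0,1,4), (0,2,6), (0,3,4), (0,5,4), (1,0,2), (1,0,3), (1,4,3), (1,5,2), (2,0,2), (2,0,5), (2,1,4), (2,1,5), … and 20 more.
Total: 32.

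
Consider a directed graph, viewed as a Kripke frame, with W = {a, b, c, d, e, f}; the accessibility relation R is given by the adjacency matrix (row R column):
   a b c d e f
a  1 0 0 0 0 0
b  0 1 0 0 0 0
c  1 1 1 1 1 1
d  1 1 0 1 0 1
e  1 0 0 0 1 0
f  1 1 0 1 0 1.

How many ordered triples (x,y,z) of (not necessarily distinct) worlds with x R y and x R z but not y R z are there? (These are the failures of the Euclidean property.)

Enumerating: (c,a,b), (c,a,c), (c,a,d), (c,a,e), (c,a,f), (c,b,a), (c,b,c), (c,b,d), (c,b,e), (c,b,f), (c,d,c), (c,d,e), … and 19 more.
Total: 31.

31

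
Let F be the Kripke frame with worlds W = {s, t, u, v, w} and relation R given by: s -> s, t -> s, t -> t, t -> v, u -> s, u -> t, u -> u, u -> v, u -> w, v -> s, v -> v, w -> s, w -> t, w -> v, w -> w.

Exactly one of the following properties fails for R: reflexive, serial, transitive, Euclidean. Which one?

Euclidean

Reflexive: yes — every world is R-related to itself.
Serial: yes — every world has a successor (e.g. s R s).
Transitive: yes — every two-step R-path is closed by a direct edge.
Euclidean: no — t R s and t R v, but not s R v.
Only Euclidean fails.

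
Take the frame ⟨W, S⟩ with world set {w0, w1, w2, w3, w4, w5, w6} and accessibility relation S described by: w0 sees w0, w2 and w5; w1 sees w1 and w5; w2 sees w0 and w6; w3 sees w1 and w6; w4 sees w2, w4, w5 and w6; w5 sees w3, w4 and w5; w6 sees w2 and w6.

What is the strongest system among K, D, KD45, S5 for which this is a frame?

Serial (axiom D): yes — every world has a successor (e.g. w0 S w0).
Euclidean (axiom 5): no — w0 S w2 and w0 S w5, but not w2 S w5.
Transitive (axiom 4): no — w0 S w2 and w2 S w6, but not w0 S w6.
Reflexive (axiom T): no — w2 is not related to itself.
So F validates K, D; KD45 would additionally require S to be Euclidean and transitive. The strongest is D.

D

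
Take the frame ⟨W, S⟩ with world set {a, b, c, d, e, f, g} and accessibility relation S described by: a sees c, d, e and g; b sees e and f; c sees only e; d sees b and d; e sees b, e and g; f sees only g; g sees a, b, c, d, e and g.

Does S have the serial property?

Yes

Serial: yes — every world has a successor (e.g. a S c).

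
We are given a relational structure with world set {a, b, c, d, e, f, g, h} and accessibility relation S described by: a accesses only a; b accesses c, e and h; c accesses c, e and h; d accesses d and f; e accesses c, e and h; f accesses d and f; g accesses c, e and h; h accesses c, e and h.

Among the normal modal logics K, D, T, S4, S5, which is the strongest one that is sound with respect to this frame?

D

Serial (axiom D): yes — every world has a successor (e.g. a S a).
Reflexive (axiom T): no — b is not related to itself.
Transitive (axiom 4): yes — every two-step S-path is closed by a direct edge.
Euclidean (axiom 5): yes — any two successors of a common world are S-related.
So F validates K, D; T would additionally require S to be reflexive. The strongest is D.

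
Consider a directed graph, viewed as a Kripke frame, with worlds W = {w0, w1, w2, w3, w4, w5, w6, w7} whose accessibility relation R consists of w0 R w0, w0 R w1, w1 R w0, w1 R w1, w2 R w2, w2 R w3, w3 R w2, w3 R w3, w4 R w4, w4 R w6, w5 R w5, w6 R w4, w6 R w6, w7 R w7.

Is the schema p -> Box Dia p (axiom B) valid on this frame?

Yes

By correspondence theory, B is valid on a frame iff R is symmetric.
Symmetric: yes — every pair in R has its reverse in R.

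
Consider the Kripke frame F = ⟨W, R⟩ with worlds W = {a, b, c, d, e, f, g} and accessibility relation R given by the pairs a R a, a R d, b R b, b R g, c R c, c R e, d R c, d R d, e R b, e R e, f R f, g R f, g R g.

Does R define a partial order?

No

Reflexive: yes — every world is R-related to itself.
Transitive: no — a R d and d R c, but not a R c.
Antisymmetric: yes — no distinct pair is related both ways.
So R is not a partial order.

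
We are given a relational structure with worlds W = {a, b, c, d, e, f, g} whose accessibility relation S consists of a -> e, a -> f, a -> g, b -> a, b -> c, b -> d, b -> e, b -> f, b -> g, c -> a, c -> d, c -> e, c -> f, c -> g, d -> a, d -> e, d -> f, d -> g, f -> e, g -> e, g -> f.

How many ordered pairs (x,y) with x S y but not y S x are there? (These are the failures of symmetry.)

21

Enumerating: (a,e), (a,f), (a,g), (b,a), (b,c), (b,d), (b,e), (b,f), (b,g), (c,a), (c,d), (c,e), … and 9 more.
Total: 21.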